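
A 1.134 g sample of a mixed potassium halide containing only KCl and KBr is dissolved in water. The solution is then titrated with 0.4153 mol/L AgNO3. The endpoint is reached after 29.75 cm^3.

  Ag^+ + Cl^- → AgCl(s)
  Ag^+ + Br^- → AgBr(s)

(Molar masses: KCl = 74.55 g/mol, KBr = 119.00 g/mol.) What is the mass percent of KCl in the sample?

n(AgNO3) = 0.02975 × 0.4153 = 0.01236 mol
Let x = n(KCl), y = n(KBr).
Titrant: 1x + 1y = 0.01236;  mass: 74.55x + 119.00y = 1.134
Solving, x = 7.565 × 10^-3 mol, y = 4.790 × 10^-3 mol
mass of KCl = 7.565 × 10^-3 × 74.55 = 0.5640 g
% KCl = 0.5640 / 1.134 × 100 = 49.73 %

49.73 %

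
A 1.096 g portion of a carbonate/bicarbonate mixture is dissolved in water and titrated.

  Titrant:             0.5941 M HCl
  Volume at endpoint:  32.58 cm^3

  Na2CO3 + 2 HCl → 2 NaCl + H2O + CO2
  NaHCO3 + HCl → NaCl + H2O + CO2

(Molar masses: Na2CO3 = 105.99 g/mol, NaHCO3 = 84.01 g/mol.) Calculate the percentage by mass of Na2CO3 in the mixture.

82.64 %

n(HCl) = 0.03258 × 0.5941 = 0.01936 mol
Let x = n(Na2CO3), y = n(NaHCO3).
Titrant: 2x + 1y = 0.01936;  mass: 105.99x + 84.01y = 1.096
Solving, x = 8.546 × 10^-3 mol, y = 2.265 × 10^-3 mol
mass of Na2CO3 = 8.546 × 10^-3 × 105.99 = 0.9057 g
% Na2CO3 = 0.9057 / 1.096 × 100 = 82.64 %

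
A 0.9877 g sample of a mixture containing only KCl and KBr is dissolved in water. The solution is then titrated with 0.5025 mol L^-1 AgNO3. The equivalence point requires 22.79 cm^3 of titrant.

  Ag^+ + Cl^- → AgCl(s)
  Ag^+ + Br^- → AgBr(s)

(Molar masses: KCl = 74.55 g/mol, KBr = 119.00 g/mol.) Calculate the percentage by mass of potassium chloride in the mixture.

63.69 %

n(AgNO3) = 0.02279 × 0.5025 = 0.01145 mol
Let x = n(KCl), y = n(KBr).
Titrant: 1x + 1y = 0.01145;  mass: 74.55x + 119.00y = 0.9877
Solving, x = 8.438 × 10^-3 mol, y = 3.014 × 10^-3 mol
mass of KCl = 8.438 × 10^-3 × 74.55 = 0.6291 g
% KCl = 0.6291 / 0.9877 × 100 = 63.69 %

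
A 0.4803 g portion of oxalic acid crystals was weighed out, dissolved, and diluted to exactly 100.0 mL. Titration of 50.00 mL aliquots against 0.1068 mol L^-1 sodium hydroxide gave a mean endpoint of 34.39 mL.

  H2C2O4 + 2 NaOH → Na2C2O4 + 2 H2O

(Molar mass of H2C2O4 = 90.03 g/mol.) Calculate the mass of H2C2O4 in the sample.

0.3307 g

n(NaOH) per titration = 0.03439 × 0.1068 = 3.673 × 10^-3 mol
From the 1:2 ratio, n(H2C2O4) in each aliquot = 1/2 × 3.673 × 10^-3 = 1.836 × 10^-3 mol
n(H2C2O4) in the whole flask = 1.836 × 10^-3 × 100.0/50.00 = 3.673 × 10^-3 mol
mass of H2C2O4 = 3.673 × 10^-3 × 90.03 = 0.3307 g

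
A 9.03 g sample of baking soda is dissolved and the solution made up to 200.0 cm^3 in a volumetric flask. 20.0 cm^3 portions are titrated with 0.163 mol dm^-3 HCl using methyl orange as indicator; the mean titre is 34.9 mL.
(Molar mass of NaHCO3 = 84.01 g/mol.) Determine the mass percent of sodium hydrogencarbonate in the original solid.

52.9 %

NaHCO3 + HCl → NaCl + H2O + CO2
n(HCl) per titration = 0.0349 × 0.163 = 5.69 × 10^-3 mol
n(NaHCO3) in each aliquot = 5.69 × 10^-3 mol (1:1 ratio)
n(NaHCO3) in the whole flask = 5.69 × 10^-3 × 200.0/20.0 = 0.0569 mol
mass of NaHCO3 = 0.0569 × 84.01 = 4.78 g
% NaHCO3 = 4.78 / 9.03 × 100 = 52.9 %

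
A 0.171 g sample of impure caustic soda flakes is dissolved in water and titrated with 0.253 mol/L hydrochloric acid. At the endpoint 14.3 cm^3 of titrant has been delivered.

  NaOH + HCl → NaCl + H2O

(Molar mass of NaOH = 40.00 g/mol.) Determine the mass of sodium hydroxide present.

0.145 g

n(HCl) = 0.0143 L × 0.253 mol/L = 3.62 × 10^-3 mol
n(NaOH) = 3.62 × 10^-3 mol (1:1 ratio)
mass of NaOH = 3.62 × 10^-3 × 40.00 g/mol = 0.145 g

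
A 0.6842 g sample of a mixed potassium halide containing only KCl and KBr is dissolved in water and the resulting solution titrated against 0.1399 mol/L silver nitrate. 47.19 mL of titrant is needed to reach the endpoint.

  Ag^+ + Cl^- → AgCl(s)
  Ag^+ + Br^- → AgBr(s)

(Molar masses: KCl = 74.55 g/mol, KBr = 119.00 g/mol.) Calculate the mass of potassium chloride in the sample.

n(AgNO3) = 0.04719 × 0.1399 = 6.602 × 10^-3 mol
Let x = n(KCl), y = n(KBr).
Titrant: 1x + 1y = 6.602 × 10^-3;  mass: 74.55x + 119.00y = 0.6842
Solving, x = 2.282 × 10^-3 mol, y = 4.320 × 10^-3 mol
mass of KCl = 2.282 × 10^-3 × 74.55 = 0.1701 g

0.1701 g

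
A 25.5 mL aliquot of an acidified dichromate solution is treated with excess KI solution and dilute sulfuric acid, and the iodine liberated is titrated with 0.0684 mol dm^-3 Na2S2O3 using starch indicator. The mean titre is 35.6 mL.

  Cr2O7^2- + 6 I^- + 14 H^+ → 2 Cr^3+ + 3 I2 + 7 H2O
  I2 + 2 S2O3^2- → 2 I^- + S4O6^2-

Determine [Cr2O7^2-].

n(S2O3^2-) = 0.0356 × 0.0684 = 2.44 × 10^-3 mol
n(I2) = n(S2O3^2-)/2 = 1.22 × 10^-3 mol
From the 1:3 ratio, n(Cr2O7^2-) in the aliquot = 1/3 × 1.22 × 10^-3 = 4.06 × 10^-4 mol
[Cr2O7^2-] = 4.06 × 10^-4 / 0.0255 = 0.0159 mol/L

0.0159 mol/L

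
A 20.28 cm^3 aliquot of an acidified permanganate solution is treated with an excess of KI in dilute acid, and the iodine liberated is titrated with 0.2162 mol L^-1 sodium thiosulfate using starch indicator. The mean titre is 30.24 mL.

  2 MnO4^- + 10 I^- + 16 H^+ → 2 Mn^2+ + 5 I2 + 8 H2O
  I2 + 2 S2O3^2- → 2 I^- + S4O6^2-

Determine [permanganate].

n(S2O3^2-) = 0.03024 × 0.2162 = 6.538 × 10^-3 mol
n(I2) = n(S2O3^2-)/2 = 3.269 × 10^-3 mol
From the 2:5 ratio, n(MnO4^-) in the aliquot = 2/5 × 3.269 × 10^-3 = 1.308 × 10^-3 mol
[MnO4^-] = 1.308 × 10^-3 / 0.02028 = 0.06448 mol/L

0.06448 mol/L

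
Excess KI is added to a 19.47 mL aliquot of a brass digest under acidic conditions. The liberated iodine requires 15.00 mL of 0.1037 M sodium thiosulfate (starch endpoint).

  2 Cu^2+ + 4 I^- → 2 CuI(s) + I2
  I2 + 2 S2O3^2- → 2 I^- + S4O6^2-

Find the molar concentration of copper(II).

0.07989 M

n(S2O3^2-) = 0.01500 × 0.1037 = 1.555 × 10^-3 mol
n(I2) = n(S2O3^2-)/2 = 7.777 × 10^-4 mol
From the 2:1 ratio, n(Cu2+) in the aliquot = 2/1 × 7.777 × 10^-4 = 1.555 × 10^-3 mol
[Cu2+] = 1.555 × 10^-3 / 0.01947 = 0.07989 mol/L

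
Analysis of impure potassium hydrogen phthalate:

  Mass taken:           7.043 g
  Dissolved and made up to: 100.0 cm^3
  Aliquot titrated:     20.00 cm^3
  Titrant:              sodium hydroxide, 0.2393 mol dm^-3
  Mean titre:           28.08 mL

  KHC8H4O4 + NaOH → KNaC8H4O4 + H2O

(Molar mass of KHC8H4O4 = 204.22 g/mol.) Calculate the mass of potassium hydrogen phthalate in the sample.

6.861 g

n(NaOH) per titration = 0.02808 × 0.2393 = 6.720 × 10^-3 mol
n(KHC8H4O4) in each aliquot = 6.720 × 10^-3 mol (1:1 ratio)
n(KHC8H4O4) in the whole flask = 6.720 × 10^-3 × 100.0/20.00 = 0.03360 mol
mass of KHC8H4O4 = 0.03360 × 204.22 = 6.861 g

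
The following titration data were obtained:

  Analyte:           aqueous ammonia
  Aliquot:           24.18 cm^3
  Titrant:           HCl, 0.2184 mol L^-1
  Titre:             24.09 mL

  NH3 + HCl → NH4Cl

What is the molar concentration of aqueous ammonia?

0.2176 mol/L

n(HCl) = 0.02409 L × 0.2184 mol/L = 5.261 × 10^-3 mol
n(NH3) = 5.261 × 10^-3 mol (1:1 mole ratio)
[NH3] = 5.261 × 10^-3 mol / 0.02418 L = 0.2176 mol/L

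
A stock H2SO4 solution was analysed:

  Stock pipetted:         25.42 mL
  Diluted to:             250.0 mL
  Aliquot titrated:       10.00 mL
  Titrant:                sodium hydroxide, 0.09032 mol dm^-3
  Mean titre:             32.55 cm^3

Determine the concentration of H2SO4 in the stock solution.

H2SO4 + 2 NaOH → Na2SO4 + 2 H2O
n(NaOH) = 0.03255 × 0.09032 = 2.940 × 10^-3 mol
From the 1:2 ratio, n(H2SO4) in the aliquot = 1/2 × 2.940 × 10^-3 = 1.470 × 10^-3 mol
[H2SO4]_dilute = 1.470 × 10^-3 / 0.01000 = 0.1470 mol/L
Dilution factor = 250.0 / 25.42 = 9.835
[H2SO4]_stock = 0.1470 × 9.835 = 1.446 mol/L

1.446 mol/L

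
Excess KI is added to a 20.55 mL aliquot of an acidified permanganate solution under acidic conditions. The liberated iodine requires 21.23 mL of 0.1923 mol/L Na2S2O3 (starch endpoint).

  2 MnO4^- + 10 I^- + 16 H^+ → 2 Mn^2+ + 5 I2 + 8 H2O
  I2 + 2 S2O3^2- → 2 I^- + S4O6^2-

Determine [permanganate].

n(S2O3^2-) = 0.02123 × 0.1923 = 4.083 × 10^-3 mol
n(I2) = n(S2O3^2-)/2 = 2.041 × 10^-3 mol
From the 2:5 ratio, n(MnO4^-) in the aliquot = 2/5 × 2.041 × 10^-3 = 8.165 × 10^-4 mol
[MnO4^-] = 8.165 × 10^-4 / 0.02055 = 0.03973 mol/L

0.03973 mol/L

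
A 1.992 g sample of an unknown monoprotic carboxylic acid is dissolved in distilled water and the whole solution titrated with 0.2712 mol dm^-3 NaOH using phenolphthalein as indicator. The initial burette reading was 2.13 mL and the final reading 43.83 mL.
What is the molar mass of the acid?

n(NaOH) = 0.04170 L × 0.2712 mol/L = 0.01131 mol
n(HA) = 0.01131 mol (1:1 ratio)
M = m / n = 1.992 g / 0.01131 mol = 176.1 g/mol

176.1 g/mol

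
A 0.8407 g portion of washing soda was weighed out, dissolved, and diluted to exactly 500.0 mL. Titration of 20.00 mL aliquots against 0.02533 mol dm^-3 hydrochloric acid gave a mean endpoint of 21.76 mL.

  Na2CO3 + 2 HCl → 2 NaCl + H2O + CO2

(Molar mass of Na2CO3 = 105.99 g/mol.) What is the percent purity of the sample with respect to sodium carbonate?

86.86 %

n(HCl) per titration = 0.02176 × 0.02533 = 5.512 × 10^-4 mol
From the 1:2 ratio, n(Na2CO3) in each aliquot = 1/2 × 5.512 × 10^-4 = 2.756 × 10^-4 mol
n(Na2CO3) in the whole flask = 2.756 × 10^-4 × 500.0/20.00 = 6.890 × 10^-3 mol
mass of Na2CO3 = 6.890 × 10^-3 × 105.99 = 0.7302 g
% Na2CO3 = 0.7302 / 0.8407 × 100 = 86.86 %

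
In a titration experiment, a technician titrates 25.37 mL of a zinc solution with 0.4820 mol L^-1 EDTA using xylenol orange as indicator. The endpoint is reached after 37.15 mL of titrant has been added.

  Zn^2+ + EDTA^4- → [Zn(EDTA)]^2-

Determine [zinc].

n(EDTA) = 0.03715 L × 0.4820 mol/L = 0.01791 mol
n(Zn2+) = 0.01791 mol (1:1 mole ratio)
[Zn2+] = 0.01791 mol / 0.02537 L = 0.7058 mol/L

0.7058 mol/L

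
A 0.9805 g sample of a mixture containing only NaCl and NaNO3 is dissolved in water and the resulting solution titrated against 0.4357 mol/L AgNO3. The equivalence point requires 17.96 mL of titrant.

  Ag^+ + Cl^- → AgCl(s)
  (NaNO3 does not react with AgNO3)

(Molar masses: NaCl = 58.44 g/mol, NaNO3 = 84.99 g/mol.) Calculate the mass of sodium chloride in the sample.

0.4573 g

n(AgNO3) = 0.01796 × 0.4357 = 7.825 × 10^-3 mol
Let x = n(NaCl), y = n(NaNO3).
Titrant: 1x = 7.825 × 10^-3;  mass: 58.44x + 84.99y = 0.9805
Solving, x = 7.825 × 10^-3 mol, y = 6.156 × 10^-3 mol
mass of NaCl = 7.825 × 10^-3 × 58.44 = 0.4573 g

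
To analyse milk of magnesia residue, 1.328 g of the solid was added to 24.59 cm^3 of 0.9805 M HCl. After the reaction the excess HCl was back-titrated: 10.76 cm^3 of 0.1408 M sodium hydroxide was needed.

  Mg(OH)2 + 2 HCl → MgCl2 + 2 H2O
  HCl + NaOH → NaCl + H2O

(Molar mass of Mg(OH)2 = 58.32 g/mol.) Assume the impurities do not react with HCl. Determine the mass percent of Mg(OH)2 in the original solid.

49.61 %

n(HCl) added = 0.02459 × 0.9805 = 0.02411 mol
n(NaOH) used in back-titration = 0.01076 × 0.1408 = 1.515 × 10^-3 mol
n(HCl) left over = 1.515 × 10^-3 mol (1:1 ratio)
n(HCl) consumed by analyte = 0.02411 − 1.515 × 10^-3 = 0.02260 mol
From the 1:2 ratio, n(Mg(OH)2) = 1/2 × 0.02260 = 0.01130 mol
mass of Mg(OH)2 = 0.01130 × 58.32 = 0.6589 g
% Mg(OH)2 = 0.6589 / 1.328 × 100 = 49.61 %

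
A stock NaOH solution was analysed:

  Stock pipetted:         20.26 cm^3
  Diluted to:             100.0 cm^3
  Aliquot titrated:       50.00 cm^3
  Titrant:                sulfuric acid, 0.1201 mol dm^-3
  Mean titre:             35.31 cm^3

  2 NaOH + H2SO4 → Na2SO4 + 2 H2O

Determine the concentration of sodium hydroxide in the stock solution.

n(H2SO4) = 0.03531 × 0.1201 = 4.241 × 10^-3 mol
From the 2:1 ratio, n(NaOH) in the aliquot = 2/1 × 4.241 × 10^-3 = 8.481 × 10^-3 mol
[NaOH]_dilute = 8.481 × 10^-3 / 0.05000 = 0.1696 mol/L
Dilution factor = 100.0 / 20.26 = 4.936
[NaOH]_stock = 0.1696 × 4.936 = 0.8373 mol/L

0.8373 mol/L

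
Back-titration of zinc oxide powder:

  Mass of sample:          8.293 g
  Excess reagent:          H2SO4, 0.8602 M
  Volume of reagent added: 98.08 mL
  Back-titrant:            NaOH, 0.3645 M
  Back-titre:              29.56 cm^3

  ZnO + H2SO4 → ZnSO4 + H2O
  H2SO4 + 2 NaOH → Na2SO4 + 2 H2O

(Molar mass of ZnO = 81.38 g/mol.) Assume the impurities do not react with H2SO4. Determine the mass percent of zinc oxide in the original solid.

n(H2SO4) added = 0.09808 × 0.8602 = 0.08437 mol
n(NaOH) used in back-titration = 0.02956 × 0.3645 = 0.01077 mol
From the 1:2 ratio, n(H2SO4) left over = 1/2 × 0.01077 = 5.387 × 10^-3 mol
n(H2SO4) consumed by analyte = 0.08437 − 5.387 × 10^-3 = 0.07898 mol
n(ZnO) = 0.07898 mol (1:1 ratio)
mass of ZnO = 0.07898 × 81.38 = 6.427 g
% ZnO = 6.427 / 8.293 × 100 = 77.50 %

77.50 %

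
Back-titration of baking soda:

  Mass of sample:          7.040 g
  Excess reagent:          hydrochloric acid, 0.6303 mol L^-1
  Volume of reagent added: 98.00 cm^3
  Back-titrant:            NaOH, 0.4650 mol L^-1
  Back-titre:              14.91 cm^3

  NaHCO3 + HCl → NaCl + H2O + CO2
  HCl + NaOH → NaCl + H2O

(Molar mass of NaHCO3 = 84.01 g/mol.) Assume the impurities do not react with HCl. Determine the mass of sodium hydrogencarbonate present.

n(HCl) added = 0.09800 × 0.6303 = 0.06177 mol
n(NaOH) used in back-titration = 0.01491 × 0.4650 = 6.933 × 10^-3 mol
n(HCl) left over = 6.933 × 10^-3 mol (1:1 ratio)
n(HCl) consumed by analyte = 0.06177 − 6.933 × 10^-3 = 0.05484 mol
n(NaHCO3) = 0.05484 mol (1:1 ratio)
mass of NaHCO3 = 0.05484 × 84.01 = 4.607 g

4.607 g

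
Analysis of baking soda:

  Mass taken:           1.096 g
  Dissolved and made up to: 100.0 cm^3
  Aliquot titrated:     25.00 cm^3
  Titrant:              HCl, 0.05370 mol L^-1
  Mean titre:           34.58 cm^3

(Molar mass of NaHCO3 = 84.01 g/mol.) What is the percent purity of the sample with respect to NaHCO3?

NaHCO3 + HCl → NaCl + H2O + CO2
n(HCl) per titration = 0.03458 × 0.05370 = 1.857 × 10^-3 mol
n(NaHCO3) in each aliquot = 1.857 × 10^-3 mol (1:1 ratio)
n(NaHCO3) in the whole flask = 1.857 × 10^-3 × 100.0/25.00 = 7.428 × 10^-3 mol
mass of NaHCO3 = 7.428 × 10^-3 × 84.01 = 0.6240 g
% NaHCO3 = 0.6240 / 1.096 × 100 = 56.94 %

56.94 %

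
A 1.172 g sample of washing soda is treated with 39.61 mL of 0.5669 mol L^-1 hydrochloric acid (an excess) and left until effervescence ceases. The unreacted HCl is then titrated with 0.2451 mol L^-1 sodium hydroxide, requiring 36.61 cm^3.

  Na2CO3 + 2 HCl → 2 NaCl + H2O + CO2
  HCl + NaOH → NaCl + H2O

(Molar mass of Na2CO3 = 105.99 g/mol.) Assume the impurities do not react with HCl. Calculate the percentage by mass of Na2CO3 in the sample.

n(HCl) added = 0.03961 × 0.5669 = 0.02245 mol
n(NaOH) used in back-titration = 0.03661 × 0.2451 = 8.973 × 10^-3 mol
n(HCl) left over = 8.973 × 10^-3 mol (1:1 ratio)
n(HCl) consumed by analyte = 0.02245 − 8.973 × 10^-3 = 0.01348 mol
From the 1:2 ratio, n(Na2CO3) = 1/2 × 0.01348 = 6.741 × 10^-3 mol
mass of Na2CO3 = 6.741 × 10^-3 × 105.99 = 0.7145 g
% Na2CO3 = 0.7145 / 1.172 × 100 = 60.96 %

60.96 %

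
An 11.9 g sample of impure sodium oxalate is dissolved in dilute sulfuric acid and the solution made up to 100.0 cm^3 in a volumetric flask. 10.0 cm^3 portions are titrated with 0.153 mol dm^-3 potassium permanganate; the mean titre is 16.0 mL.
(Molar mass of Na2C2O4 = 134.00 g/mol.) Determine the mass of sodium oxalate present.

2 MnO4^- + 5 C2O4^2- + 16 H^+ → 2 Mn^2+ + 10 CO2 + 8 H2O
n(KMnO4) per titration = 0.0160 × 0.153 = 2.45 × 10^-3 mol
From the 5:2 ratio, n(Na2C2O4) in each aliquot = 5/2 × 2.45 × 10^-3 = 6.12 × 10^-3 mol
n(Na2C2O4) in the whole flask = 6.12 × 10^-3 × 100.0/10.0 = 0.0612 mol
mass of Na2C2O4 = 0.0612 × 134.00 = 8.20 g

8.20 g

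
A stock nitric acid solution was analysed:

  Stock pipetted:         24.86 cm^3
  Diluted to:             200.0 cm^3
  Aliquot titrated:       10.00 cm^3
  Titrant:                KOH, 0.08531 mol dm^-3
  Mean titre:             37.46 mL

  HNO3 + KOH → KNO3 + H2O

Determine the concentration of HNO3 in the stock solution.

2.571 mol/L

n(KOH) = 0.03746 × 0.08531 = 3.196 × 10^-3 mol
n(HNO3) in the aliquot = 3.196 × 10^-3 mol (1:1 ratio)
[HNO3]_dilute = 3.196 × 10^-3 / 0.01000 = 0.3196 mol/L
Dilution factor = 200.0 / 24.86 = 8.045
[HNO3]_stock = 0.3196 × 8.045 = 2.571 mol/L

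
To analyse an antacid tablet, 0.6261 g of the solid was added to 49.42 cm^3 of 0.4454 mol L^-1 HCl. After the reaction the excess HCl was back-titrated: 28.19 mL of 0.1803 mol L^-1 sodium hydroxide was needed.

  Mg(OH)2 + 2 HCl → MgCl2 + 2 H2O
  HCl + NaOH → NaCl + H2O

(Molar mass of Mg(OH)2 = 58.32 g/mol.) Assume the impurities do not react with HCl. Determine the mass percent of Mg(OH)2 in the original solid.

n(HCl) added = 0.04942 × 0.4454 = 0.02201 mol
n(NaOH) used in back-titration = 0.02819 × 0.1803 = 5.083 × 10^-3 mol
n(HCl) left over = 5.083 × 10^-3 mol (1:1 ratio)
n(HCl) consumed by analyte = 0.02201 − 5.083 × 10^-3 = 0.01693 mol
From the 1:2 ratio, n(Mg(OH)2) = 1/2 × 0.01693 = 8.465 × 10^-3 mol
mass of Mg(OH)2 = 8.465 × 10^-3 × 58.32 = 0.4936 g
% Mg(OH)2 = 0.4936 / 0.6261 × 100 = 78.85 %

78.85 %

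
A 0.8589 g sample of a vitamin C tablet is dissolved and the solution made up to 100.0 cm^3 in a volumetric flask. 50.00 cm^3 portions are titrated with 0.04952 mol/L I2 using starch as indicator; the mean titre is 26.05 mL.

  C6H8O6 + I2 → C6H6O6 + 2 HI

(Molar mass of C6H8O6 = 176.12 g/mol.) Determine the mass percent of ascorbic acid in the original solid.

52.90 %

n(I2) per titration = 0.02605 × 0.04952 = 1.290 × 10^-3 mol
n(C6H8O6) in each aliquot = 1.290 × 10^-3 mol (1:1 ratio)
n(C6H8O6) in the whole flask = 1.290 × 10^-3 × 100.0/50.00 = 2.580 × 10^-3 mol
mass of C6H8O6 = 2.580 × 10^-3 × 176.12 = 0.4544 g
% C6H8O6 = 0.4544 / 0.8589 × 100 = 52.90 %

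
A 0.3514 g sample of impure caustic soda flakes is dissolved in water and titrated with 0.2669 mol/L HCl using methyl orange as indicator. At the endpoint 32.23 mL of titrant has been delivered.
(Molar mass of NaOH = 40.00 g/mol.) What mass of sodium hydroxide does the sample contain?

0.3441 g

NaOH + HCl → NaCl + H2O
n(HCl) = 0.03223 L × 0.2669 mol/L = 8.602 × 10^-3 mol
n(NaOH) = 8.602 × 10^-3 mol (1:1 ratio)
mass of NaOH = 8.602 × 10^-3 × 40.00 g/mol = 0.3441 g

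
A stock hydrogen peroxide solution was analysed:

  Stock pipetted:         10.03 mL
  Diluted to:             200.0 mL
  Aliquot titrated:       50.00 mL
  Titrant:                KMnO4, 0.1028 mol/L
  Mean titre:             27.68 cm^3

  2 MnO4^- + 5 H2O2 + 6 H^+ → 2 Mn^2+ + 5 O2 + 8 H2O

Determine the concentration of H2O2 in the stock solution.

2.837 mol/L

n(KMnO4) = 0.02768 × 0.1028 = 2.846 × 10^-3 mol
From the 5:2 ratio, n(H2O2) in the aliquot = 5/2 × 2.846 × 10^-3 = 7.114 × 10^-3 mol
[H2O2]_dilute = 7.114 × 10^-3 / 0.05000 = 0.1423 mol/L
Dilution factor = 200.0 / 10.03 = 19.94
[H2O2]_stock = 0.1423 × 19.94 = 2.837 mol/L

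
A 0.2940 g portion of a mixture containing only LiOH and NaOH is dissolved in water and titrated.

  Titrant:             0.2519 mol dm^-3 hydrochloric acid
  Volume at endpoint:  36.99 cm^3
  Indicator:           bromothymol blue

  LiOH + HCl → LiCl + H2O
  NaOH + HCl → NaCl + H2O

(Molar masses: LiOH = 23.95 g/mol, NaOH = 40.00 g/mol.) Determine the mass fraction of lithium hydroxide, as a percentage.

n(HCl) = 0.03699 × 0.2519 = 9.318 × 10^-3 mol
Let x = n(LiOH), y = n(NaOH).
Titrant: 1x + 1y = 9.318 × 10^-3;  mass: 23.95x + 40.00y = 0.2940
Solving, x = 4.904 × 10^-3 mol, y = 4.414 × 10^-3 mol
mass of LiOH = 4.904 × 10^-3 × 23.95 = 0.1175 g
% LiOH = 0.1175 / 0.2940 × 100 = 39.95 %

39.95 %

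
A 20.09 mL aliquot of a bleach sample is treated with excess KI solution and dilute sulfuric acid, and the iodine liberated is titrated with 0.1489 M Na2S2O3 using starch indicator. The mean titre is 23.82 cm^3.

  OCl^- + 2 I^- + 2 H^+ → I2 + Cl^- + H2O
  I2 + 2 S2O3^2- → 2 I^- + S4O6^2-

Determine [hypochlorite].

n(S2O3^2-) = 0.02382 × 0.1489 = 3.547 × 10^-3 mol
n(I2) = n(S2O3^2-)/2 = 1.773 × 10^-3 mol
n(OCl^-) in the aliquot = 1.773 × 10^-3 mol (1:1 ratio)
[OCl^-] = 1.773 × 10^-3 / 0.02009 = 0.08827 mol/L

0.08827 M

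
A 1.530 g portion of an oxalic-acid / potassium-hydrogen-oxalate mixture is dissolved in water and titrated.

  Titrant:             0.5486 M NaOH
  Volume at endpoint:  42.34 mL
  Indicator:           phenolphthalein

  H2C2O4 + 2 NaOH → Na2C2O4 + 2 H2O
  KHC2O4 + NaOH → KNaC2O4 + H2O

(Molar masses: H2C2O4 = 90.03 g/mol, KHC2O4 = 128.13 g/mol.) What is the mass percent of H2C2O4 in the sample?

51.19 %

n(NaOH) = 0.04234 × 0.5486 = 0.02323 mol
Let x = n(H2C2O4), y = n(KHC2O4).
Titrant: 2x + 1y = 0.02323;  mass: 90.03x + 128.13y = 1.530
Solving, x = 8.700 × 10^-3 mol, y = 5.828 × 10^-3 mol
mass of H2C2O4 = 8.700 × 10^-3 × 90.03 = 0.7832 g
% H2C2O4 = 0.7832 / 1.530 × 100 = 51.19 %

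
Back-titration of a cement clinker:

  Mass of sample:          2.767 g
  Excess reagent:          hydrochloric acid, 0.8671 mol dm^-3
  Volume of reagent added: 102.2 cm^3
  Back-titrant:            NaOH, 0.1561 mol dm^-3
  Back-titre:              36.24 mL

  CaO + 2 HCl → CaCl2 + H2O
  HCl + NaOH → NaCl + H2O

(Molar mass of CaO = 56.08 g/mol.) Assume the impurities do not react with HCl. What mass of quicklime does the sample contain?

2.326 g

n(HCl) added = 0.1022 × 0.8671 = 0.08862 mol
n(NaOH) used in back-titration = 0.03624 × 0.1561 = 5.657 × 10^-3 mol
n(HCl) left over = 5.657 × 10^-3 mol (1:1 ratio)
n(HCl) consumed by analyte = 0.08862 − 5.657 × 10^-3 = 0.08296 mol
From the 1:2 ratio, n(CaO) = 1/2 × 0.08296 = 0.04148 mol
mass of CaO = 0.04148 × 56.08 = 2.326 g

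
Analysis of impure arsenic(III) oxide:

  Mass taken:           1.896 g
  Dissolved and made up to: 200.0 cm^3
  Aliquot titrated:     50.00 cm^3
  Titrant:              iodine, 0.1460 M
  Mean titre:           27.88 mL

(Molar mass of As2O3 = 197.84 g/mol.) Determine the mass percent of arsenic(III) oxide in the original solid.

As2O3 + 2 I2 + 2 H2O → As2O5 + 4 HI
n(I2) per titration = 0.02788 × 0.1460 = 4.070 × 10^-3 mol
From the 1:2 ratio, n(As2O3) in each aliquot = 1/2 × 4.070 × 10^-3 = 2.035 × 10^-3 mol
n(As2O3) in the whole flask = 2.035 × 10^-3 × 200.0/50.00 = 8.141 × 10^-3 mol
mass of As2O3 = 8.141 × 10^-3 × 197.84 = 1.611 g
% As2O3 = 1.611 / 1.896 × 100 = 84.95 %

84.95 %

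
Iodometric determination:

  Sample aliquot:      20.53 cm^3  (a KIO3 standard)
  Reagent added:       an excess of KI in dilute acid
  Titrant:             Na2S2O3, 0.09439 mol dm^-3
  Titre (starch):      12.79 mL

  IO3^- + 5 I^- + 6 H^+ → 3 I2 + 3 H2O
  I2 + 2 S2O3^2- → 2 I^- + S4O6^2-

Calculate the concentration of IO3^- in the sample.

n(S2O3^2-) = 0.01279 × 0.09439 = 1.207 × 10^-3 mol
n(I2) = n(S2O3^2-)/2 = 6.036 × 10^-4 mol
From the 1:3 ratio, n(IO3^-) in the aliquot = 1/3 × 6.036 × 10^-4 = 2.012 × 10^-4 mol
[IO3^-] = 2.012 × 10^-4 / 0.02053 = 0.009801 mol/L

0.009801 mol/L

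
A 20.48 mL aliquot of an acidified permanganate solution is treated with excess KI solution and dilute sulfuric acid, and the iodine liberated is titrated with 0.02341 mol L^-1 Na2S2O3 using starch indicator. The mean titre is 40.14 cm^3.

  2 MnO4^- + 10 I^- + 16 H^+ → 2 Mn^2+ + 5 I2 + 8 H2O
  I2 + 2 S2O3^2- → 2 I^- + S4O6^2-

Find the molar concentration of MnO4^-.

0.009177 mol/L

n(S2O3^2-) = 0.04014 × 0.02341 = 9.397 × 10^-4 mol
n(I2) = n(S2O3^2-)/2 = 4.698 × 10^-4 mol
From the 2:5 ratio, n(MnO4^-) in the aliquot = 2/5 × 4.698 × 10^-4 = 1.879 × 10^-4 mol
[MnO4^-] = 1.879 × 10^-4 / 0.02048 = 0.009177 mol/L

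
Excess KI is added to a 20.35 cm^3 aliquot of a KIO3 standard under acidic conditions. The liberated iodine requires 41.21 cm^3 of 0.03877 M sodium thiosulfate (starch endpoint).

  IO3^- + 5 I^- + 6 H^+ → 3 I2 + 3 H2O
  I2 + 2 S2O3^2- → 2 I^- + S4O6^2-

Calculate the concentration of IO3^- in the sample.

0.01309 M

n(S2O3^2-) = 0.04121 × 0.03877 = 1.598 × 10^-3 mol
n(I2) = n(S2O3^2-)/2 = 7.989 × 10^-4 mol
From the 1:3 ratio, n(IO3^-) in the aliquot = 1/3 × 7.989 × 10^-4 = 2.663 × 10^-4 mol
[IO3^-] = 2.663 × 10^-4 / 0.02035 = 0.01309 mol/L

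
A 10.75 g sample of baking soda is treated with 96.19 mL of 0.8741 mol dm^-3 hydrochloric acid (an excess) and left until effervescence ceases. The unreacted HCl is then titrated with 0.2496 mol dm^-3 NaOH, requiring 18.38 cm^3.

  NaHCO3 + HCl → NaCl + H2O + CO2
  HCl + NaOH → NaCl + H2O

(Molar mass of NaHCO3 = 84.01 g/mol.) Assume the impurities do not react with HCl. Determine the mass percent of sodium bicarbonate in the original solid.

62.12 %

n(HCl) added = 0.09619 × 0.8741 = 0.08408 mol
n(NaOH) used in back-titration = 0.01838 × 0.2496 = 4.588 × 10^-3 mol
n(HCl) left over = 4.588 × 10^-3 mol (1:1 ratio)
n(HCl) consumed by analyte = 0.08408 − 4.588 × 10^-3 = 0.07949 mol
n(NaHCO3) = 0.07949 mol (1:1 ratio)
mass of NaHCO3 = 0.07949 × 84.01 = 6.678 g
% NaHCO3 = 6.678 / 10.75 × 100 = 62.12 %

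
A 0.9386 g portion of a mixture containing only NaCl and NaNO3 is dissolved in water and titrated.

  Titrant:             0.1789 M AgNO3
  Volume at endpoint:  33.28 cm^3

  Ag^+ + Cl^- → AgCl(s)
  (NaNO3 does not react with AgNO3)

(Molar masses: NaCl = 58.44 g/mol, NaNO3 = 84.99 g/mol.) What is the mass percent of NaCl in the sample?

37.07 %

n(AgNO3) = 0.03328 × 0.1789 = 5.954 × 10^-3 mol
Let x = n(NaCl), y = n(NaNO3).
Titrant: 1x = 5.954 × 10^-3;  mass: 58.44x + 84.99y = 0.9386
Solving, x = 5.954 × 10^-3 mol, y = 6.950 × 10^-3 mol
mass of NaCl = 5.954 × 10^-3 × 58.44 = 0.3479 g
% NaCl = 0.3479 / 0.9386 × 100 = 37.07 %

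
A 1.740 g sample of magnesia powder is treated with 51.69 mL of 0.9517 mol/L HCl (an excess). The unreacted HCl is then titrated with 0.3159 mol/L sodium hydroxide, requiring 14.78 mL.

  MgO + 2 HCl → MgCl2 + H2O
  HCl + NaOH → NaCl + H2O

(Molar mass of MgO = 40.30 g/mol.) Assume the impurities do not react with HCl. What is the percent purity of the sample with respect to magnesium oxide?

51.56 %

n(HCl) added = 0.05169 × 0.9517 = 0.04919 mol
n(NaOH) used in back-titration = 0.01478 × 0.3159 = 4.669 × 10^-3 mol
n(HCl) left over = 4.669 × 10^-3 mol (1:1 ratio)
n(HCl) consumed by analyte = 0.04919 − 4.669 × 10^-3 = 0.04452 mol
From the 1:2 ratio, n(MgO) = 1/2 × 0.04452 = 0.02226 mol
mass of MgO = 0.02226 × 40.30 = 0.8972 g
% MgO = 0.8972 / 1.740 × 100 = 51.56 %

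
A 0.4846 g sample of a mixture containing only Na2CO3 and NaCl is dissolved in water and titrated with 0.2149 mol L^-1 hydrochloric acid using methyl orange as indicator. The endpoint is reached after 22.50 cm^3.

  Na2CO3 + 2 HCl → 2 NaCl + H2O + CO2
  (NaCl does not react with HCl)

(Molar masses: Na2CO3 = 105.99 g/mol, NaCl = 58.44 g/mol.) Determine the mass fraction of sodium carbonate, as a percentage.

52.88 %

n(HCl) = 0.02250 × 0.2149 = 4.835 × 10^-3 mol
Let x = n(Na2CO3), y = n(NaCl).
Titrant: 2x = 4.835 × 10^-3;  mass: 105.99x + 58.44y = 0.4846
Solving, x = 2.418 × 10^-3 mol, y = 3.908 × 10^-3 mol
mass of Na2CO3 = 2.418 × 10^-3 × 105.99 = 0.2562 g
% Na2CO3 = 0.2562 / 0.4846 × 100 = 52.88 %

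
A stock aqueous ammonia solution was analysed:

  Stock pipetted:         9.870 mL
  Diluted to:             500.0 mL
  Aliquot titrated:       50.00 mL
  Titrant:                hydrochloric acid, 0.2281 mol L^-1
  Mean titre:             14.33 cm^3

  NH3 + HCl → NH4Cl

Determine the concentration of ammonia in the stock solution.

3.312 mol/L

n(HCl) = 0.01433 × 0.2281 = 3.269 × 10^-3 mol
n(NH3) in the aliquot = 3.269 × 10^-3 mol (1:1 ratio)
[NH3]_dilute = 3.269 × 10^-3 / 0.05000 = 0.06537 mol/L
Dilution factor = 500.0 / 9.870 = 50.66
[NH3]_stock = 0.06537 × 50.66 = 3.312 mol/L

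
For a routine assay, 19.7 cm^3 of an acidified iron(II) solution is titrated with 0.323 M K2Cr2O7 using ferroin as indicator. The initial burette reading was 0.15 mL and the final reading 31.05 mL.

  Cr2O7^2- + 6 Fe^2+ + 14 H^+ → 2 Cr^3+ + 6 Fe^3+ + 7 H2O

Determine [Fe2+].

3.04 M

n(K2Cr2O7) = 0.0309 L × 0.323 mol/L = 9.98 × 10^-3 mol
From the 6:1 mole ratio, n(Fe2+) = 6/1 × 9.98 × 10^-3 = 0.0599 mol
[Fe2+] = 0.0599 mol / 0.0197 L = 3.04 mol/L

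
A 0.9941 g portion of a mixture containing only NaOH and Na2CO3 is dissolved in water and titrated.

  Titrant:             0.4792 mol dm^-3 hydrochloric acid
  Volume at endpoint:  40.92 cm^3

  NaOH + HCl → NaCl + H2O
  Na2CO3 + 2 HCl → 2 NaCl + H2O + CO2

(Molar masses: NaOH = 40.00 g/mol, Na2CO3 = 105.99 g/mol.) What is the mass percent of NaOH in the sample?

13.96 %

n(HCl) = 0.04092 × 0.4792 = 0.01961 mol
Let x = n(NaOH), y = n(Na2CO3).
Titrant: 1x + 2y = 0.01961;  mass: 40.00x + 105.99y = 0.9941
Solving, x = 3.468 × 10^-3 mol, y = 8.070 × 10^-3 mol
mass of NaOH = 3.468 × 10^-3 × 40.00 = 0.1387 g
% NaOH = 0.1387 / 0.9941 × 100 = 13.96 %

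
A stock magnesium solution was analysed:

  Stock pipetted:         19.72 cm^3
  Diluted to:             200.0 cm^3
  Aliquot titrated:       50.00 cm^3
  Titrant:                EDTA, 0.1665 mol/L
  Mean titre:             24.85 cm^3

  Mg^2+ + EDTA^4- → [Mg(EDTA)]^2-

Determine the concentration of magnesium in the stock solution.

n(EDTA) = 0.02485 × 0.1665 = 4.138 × 10^-3 mol
n(Mg2+) in the aliquot = 4.138 × 10^-3 mol (1:1 ratio)
[Mg2+]_dilute = 4.138 × 10^-3 / 0.05000 = 0.08275 mol/L
Dilution factor = 200.0 / 19.72 = 10.14
[Mg2+]_stock = 0.08275 × 10.14 = 0.8393 mol/L

0.8393 mol/L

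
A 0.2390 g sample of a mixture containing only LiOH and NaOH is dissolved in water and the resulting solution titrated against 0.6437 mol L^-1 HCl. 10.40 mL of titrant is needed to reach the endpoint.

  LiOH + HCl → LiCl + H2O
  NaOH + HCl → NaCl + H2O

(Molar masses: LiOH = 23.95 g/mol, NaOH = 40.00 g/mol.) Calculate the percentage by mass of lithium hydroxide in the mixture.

17.97 %

n(HCl) = 0.01040 × 0.6437 = 6.694 × 10^-3 mol
Let x = n(LiOH), y = n(NaOH).
Titrant: 1x + 1y = 6.694 × 10^-3;  mass: 23.95x + 40.00y = 0.2390
Solving, x = 1.793 × 10^-3 mol, y = 4.901 × 10^-3 mol
mass of LiOH = 1.793 × 10^-3 × 23.95 = 0.04294 g
% LiOH = 0.04294 / 0.2390 × 100 = 17.97 %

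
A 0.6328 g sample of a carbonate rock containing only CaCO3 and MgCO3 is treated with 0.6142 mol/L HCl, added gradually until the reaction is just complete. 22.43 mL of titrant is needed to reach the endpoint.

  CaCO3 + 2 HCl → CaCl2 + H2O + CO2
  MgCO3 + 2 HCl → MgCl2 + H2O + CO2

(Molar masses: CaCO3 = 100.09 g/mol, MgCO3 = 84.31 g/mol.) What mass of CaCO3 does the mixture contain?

n(HCl) = 0.02243 × 0.6142 = 0.01378 mol
Let x = n(CaCO3), y = n(MgCO3).
Titrant: 2x + 2y = 0.01378;  mass: 100.09x + 84.31y = 0.6328
Solving, x = 3.299 × 10^-3 mol, y = 3.590 × 10^-3 mol
mass of CaCO3 = 3.299 × 10^-3 × 100.09 = 0.3302 g

0.3302 g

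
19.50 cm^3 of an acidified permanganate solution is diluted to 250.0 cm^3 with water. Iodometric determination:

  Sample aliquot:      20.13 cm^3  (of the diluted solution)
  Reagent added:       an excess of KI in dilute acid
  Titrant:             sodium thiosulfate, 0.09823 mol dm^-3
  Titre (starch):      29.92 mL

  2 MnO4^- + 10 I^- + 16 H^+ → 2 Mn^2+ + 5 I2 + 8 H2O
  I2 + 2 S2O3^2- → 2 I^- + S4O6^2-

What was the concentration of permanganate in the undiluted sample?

n(S2O3^2-) = 0.02992 × 0.09823 = 2.939 × 10^-3 mol
n(I2) = n(S2O3^2-)/2 = 1.470 × 10^-3 mol
From the 2:5 ratio, n(MnO4^-) in the aliquot = 2/5 × 1.470 × 10^-3 = 5.878 × 10^-4 mol
[MnO4^-]_dilute = 5.878 × 10^-4 / 0.02013 = 0.02920 mol/L
[MnO4^-]_original = 0.02920 × 250.0/19.50 = 0.3744 mol/L

0.3744 mol/L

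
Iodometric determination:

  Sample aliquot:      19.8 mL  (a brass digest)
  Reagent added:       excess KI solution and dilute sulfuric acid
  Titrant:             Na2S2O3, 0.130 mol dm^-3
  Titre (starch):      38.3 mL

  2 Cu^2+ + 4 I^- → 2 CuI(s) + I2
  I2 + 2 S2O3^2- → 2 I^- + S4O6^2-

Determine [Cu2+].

n(S2O3^2-) = 0.0383 × 0.130 = 4.98 × 10^-3 mol
n(I2) = n(S2O3^2-)/2 = 2.49 × 10^-3 mol
From the 2:1 ratio, n(Cu2+) in the aliquot = 2/1 × 2.49 × 10^-3 = 4.98 × 10^-3 mol
[Cu2+] = 4.98 × 10^-3 / 0.0198 = 0.251 mol/L

0.251 mol/L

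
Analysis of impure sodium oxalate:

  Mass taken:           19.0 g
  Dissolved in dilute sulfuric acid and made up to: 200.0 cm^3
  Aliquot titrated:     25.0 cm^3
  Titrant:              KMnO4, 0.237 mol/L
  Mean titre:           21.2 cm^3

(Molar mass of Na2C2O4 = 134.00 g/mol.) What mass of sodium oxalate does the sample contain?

13.5 g

2 MnO4^- + 5 C2O4^2- + 16 H^+ → 2 Mn^2+ + 10 CO2 + 8 H2O
n(KMnO4) per titration = 0.0212 × 0.237 = 5.02 × 10^-3 mol
From the 5:2 ratio, n(Na2C2O4) in each aliquot = 5/2 × 5.02 × 10^-3 = 0.0126 mol
n(Na2C2O4) in the whole flask = 0.0126 × 200.0/25.0 = 0.100 mol
mass of Na2C2O4 = 0.100 × 134.00 = 13.5 g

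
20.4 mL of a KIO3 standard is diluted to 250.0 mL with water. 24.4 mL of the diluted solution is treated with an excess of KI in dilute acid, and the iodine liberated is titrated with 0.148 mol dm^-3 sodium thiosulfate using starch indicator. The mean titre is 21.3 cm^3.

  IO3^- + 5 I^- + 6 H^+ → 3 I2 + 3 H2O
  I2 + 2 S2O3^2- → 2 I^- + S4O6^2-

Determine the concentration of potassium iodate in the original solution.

n(S2O3^2-) = 0.0213 × 0.148 = 3.15 × 10^-3 mol
n(I2) = n(S2O3^2-)/2 = 1.58 × 10^-3 mol
From the 1:3 ratio, n(IO3^-) in the aliquot = 1/3 × 1.58 × 10^-3 = 5.25 × 10^-4 mol
[IO3^-]_dilute = 5.25 × 10^-4 / 0.0244 = 0.0215 mol/L
[IO3^-]_original = 0.0215 × 250.0/20.4 = 0.264 mol/L

0.264 mol/L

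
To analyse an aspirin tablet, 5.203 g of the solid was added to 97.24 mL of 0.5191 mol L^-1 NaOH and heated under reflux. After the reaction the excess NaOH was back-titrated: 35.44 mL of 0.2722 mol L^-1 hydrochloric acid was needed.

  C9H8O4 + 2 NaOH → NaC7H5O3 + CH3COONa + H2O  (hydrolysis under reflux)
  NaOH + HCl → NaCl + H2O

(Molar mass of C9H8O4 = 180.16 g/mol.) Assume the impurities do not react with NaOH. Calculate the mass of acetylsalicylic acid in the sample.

n(NaOH) added = 0.09724 × 0.5191 = 0.05048 mol
n(HCl) used in back-titration = 0.03544 × 0.2722 = 9.647 × 10^-3 mol
n(NaOH) left over = 9.647 × 10^-3 mol (1:1 ratio)
n(NaOH) consumed by analyte = 0.05048 − 9.647 × 10^-3 = 0.04083 mol
From the 1:2 ratio, n(C9H8O4) = 1/2 × 0.04083 = 0.02042 mol
mass of C9H8O4 = 0.02042 × 180.16 = 3.678 g

3.678 g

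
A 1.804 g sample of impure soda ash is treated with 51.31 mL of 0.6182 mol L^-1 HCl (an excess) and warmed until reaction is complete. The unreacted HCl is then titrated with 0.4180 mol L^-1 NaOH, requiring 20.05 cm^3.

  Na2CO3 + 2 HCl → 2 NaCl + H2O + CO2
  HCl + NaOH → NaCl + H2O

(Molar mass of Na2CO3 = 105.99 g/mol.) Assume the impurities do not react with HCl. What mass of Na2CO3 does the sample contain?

n(HCl) added = 0.05131 × 0.6182 = 0.03172 mol
n(NaOH) used in back-titration = 0.02005 × 0.4180 = 8.381 × 10^-3 mol
n(HCl) left over = 8.381 × 10^-3 mol (1:1 ratio)
n(HCl) consumed by analyte = 0.03172 − 8.381 × 10^-3 = 0.02334 mol
From the 1:2 ratio, n(Na2CO3) = 1/2 × 0.02334 = 0.01167 mol
mass of Na2CO3 = 0.01167 × 105.99 = 1.237 g

1.237 g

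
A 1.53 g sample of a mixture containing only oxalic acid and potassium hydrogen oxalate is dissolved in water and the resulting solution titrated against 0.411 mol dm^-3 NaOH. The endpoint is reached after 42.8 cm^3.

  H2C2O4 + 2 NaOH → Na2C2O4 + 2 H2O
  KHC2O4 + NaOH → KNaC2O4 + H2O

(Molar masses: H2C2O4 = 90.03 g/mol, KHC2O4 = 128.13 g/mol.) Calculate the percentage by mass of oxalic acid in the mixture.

n(NaOH) = 0.0428 × 0.411 = 0.0176 mol
Let x = n(H2C2O4), y = n(KHC2O4).
Titrant: 2x + 1y = 0.0176;  mass: 90.03x + 128.13y = 1.53
Solving, x = 4.35 × 10^-3 mol, y = 8.88 × 10^-3 mol
mass of H2C2O4 = 4.35 × 10^-3 × 90.03 = 0.392 g
% H2C2O4 = 0.392 / 1.53 × 100 = 25.6 %

25.6 %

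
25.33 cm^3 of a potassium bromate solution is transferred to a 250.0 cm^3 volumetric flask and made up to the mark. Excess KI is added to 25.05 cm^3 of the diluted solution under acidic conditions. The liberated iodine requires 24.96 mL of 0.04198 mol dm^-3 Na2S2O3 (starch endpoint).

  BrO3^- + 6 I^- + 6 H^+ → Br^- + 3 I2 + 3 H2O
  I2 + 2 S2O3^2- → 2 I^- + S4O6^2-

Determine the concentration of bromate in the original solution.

0.06881 mol/L

n(S2O3^2-) = 0.02496 × 0.04198 = 1.048 × 10^-3 mol
n(I2) = n(S2O3^2-)/2 = 5.239 × 10^-4 mol
From the 1:3 ratio, n(BrO3^-) in the aliquot = 1/3 × 5.239 × 10^-4 = 1.746 × 10^-4 mol
[BrO3^-]_dilute = 1.746 × 10^-4 / 0.02505 = 0.006972 mol/L
[BrO3^-]_original = 0.006972 × 250.0/25.33 = 0.06881 mol/L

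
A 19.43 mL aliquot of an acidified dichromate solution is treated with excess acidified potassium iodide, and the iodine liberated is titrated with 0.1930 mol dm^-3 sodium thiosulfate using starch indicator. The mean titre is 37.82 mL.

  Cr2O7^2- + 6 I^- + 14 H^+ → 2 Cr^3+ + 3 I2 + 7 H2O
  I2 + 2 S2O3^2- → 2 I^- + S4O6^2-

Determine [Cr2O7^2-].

0.06261 mol/L

n(S2O3^2-) = 0.03782 × 0.1930 = 7.299 × 10^-3 mol
n(I2) = n(S2O3^2-)/2 = 3.650 × 10^-3 mol
From the 1:3 ratio, n(Cr2O7^2-) in the aliquot = 1/3 × 3.650 × 10^-3 = 1.217 × 10^-3 mol
[Cr2O7^2-] = 1.217 × 10^-3 / 0.01943 = 0.06261 mol/L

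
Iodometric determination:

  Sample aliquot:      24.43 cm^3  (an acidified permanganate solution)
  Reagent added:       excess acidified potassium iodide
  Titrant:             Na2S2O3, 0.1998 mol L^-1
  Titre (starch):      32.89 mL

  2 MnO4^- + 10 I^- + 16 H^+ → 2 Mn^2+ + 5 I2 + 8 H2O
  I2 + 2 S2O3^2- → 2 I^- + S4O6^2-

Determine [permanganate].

0.05380 mol/L

n(S2O3^2-) = 0.03289 × 0.1998 = 6.571 × 10^-3 mol
n(I2) = n(S2O3^2-)/2 = 3.286 × 10^-3 mol
From the 2:5 ratio, n(MnO4^-) in the aliquot = 2/5 × 3.286 × 10^-3 = 1.314 × 10^-3 mol
[MnO4^-] = 1.314 × 10^-3 / 0.02443 = 0.05380 mol/L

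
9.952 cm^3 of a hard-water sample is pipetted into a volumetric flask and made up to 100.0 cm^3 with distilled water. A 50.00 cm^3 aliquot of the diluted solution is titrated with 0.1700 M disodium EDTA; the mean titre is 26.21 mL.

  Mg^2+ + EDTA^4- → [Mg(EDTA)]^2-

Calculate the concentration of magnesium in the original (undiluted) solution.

0.8954 M

n(EDTA) = 0.02621 × 0.1700 = 4.456 × 10^-3 mol
n(Mg2+) in the aliquot = 4.456 × 10^-3 mol (1:1 ratio)
[Mg2+]_dilute = 4.456 × 10^-3 / 0.05000 = 0.08911 mol/L
Dilution factor = 100.0 / 9.952 = 10.05
[Mg2+]_stock = 0.08911 × 10.05 = 0.8954 mol/L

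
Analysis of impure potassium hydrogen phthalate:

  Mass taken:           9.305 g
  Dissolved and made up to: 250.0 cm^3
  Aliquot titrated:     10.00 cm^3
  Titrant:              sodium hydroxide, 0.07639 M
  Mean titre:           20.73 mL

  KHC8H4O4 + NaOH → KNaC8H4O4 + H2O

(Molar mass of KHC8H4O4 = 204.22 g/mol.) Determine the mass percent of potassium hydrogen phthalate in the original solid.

n(NaOH) per titration = 0.02073 × 0.07639 = 1.584 × 10^-3 mol
n(KHC8H4O4) in each aliquot = 1.584 × 10^-3 mol (1:1 ratio)
n(KHC8H4O4) in the whole flask = 1.584 × 10^-3 × 250.0/10.00 = 0.03959 mol
mass of KHC8H4O4 = 0.03959 × 204.22 = 8.085 g
% KHC8H4O4 = 8.085 / 9.305 × 100 = 86.89 %

86.89 %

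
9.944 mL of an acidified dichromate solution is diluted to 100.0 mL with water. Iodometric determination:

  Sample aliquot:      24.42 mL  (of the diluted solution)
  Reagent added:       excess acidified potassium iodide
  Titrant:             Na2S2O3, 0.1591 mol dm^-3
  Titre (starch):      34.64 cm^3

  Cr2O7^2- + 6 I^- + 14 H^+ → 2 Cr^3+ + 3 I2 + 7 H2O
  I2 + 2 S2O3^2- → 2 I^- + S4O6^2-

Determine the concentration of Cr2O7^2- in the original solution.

n(S2O3^2-) = 0.03464 × 0.1591 = 5.511 × 10^-3 mol
n(I2) = n(S2O3^2-)/2 = 2.756 × 10^-3 mol
From the 1:3 ratio, n(Cr2O7^2-) in the aliquot = 1/3 × 2.756 × 10^-3 = 9.185 × 10^-4 mol
[Cr2O7^2-]_dilute = 9.185 × 10^-4 / 0.02442 = 0.03761 mol/L
[Cr2O7^2-]_original = 0.03761 × 100.0/9.944 = 0.3783 mol/L

0.3783 mol/L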